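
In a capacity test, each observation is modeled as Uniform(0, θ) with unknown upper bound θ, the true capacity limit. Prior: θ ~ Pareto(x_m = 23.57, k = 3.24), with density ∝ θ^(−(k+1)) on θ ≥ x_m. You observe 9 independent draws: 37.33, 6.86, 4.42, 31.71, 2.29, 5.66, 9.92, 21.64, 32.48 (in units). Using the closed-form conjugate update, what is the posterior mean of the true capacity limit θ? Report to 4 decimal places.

40.6512

A Pareto(scale x_m, shape k) prior on the upper bound θ of Uniform(0, θ) is conjugate: posterior is Pareto(max(x_m, max xᵢ), k + n).
Sample maximum = 37.33; prior scale x_m = 23.57 → posterior scale = max = 37.33.
Posterior shape = 3.24 + 9 = 12.24.
E[θ|data] = k·x_m/(k−1) = 12.24·37.33/11.24 = 40.6512.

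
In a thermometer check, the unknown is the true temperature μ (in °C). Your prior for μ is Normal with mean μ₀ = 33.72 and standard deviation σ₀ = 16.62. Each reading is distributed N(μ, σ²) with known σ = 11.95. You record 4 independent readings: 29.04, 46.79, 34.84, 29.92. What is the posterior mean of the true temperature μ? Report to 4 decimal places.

For Normal data with known variance σ², a Normal(μ₀, σ₀²) prior on μ is conjugate. Posterior precision = 1/σ₀² + n/σ²; posterior mean is the precision-weighted average of μ₀ and x̄.
Σxᵢ = 29.04 + 46.79 + 34.84 + 29.92 = 140.59, so n·x̄ = 140.59.
σ₀² = 16.62² = 276.2244, σ² = 11.95² = 142.8025; σ² + n·σ₀² = 142.8025 + 4·276.2244 = 1247.7001.
Posterior mean = (μ₀/σ₀² + n·x̄/σ²)/(1/σ₀² + n/σ²) = (σ²·μ₀ + σ₀²·n·x̄)/(σ² + n·σ₀²) = (142.8025·33.72 + 276.2244·140.59)/1247.7001 = 43649.688696/1247.7001 = 34.9841.

34.9841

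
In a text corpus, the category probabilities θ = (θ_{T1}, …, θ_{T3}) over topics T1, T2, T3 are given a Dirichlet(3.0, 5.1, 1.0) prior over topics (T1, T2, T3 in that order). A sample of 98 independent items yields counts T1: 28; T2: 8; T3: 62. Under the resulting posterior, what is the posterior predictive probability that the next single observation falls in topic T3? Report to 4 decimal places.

0.5882

The Dirichlet prior is conjugate to the Multinomial likelihood: each posterior αⱼ = prior αⱼ + observed count nⱼ.
Posterior concentration: (31.0, 13.1, 63.0), total = 107.1.
P(next = T3 | data) = α_{T3}/Σα = 0.5882.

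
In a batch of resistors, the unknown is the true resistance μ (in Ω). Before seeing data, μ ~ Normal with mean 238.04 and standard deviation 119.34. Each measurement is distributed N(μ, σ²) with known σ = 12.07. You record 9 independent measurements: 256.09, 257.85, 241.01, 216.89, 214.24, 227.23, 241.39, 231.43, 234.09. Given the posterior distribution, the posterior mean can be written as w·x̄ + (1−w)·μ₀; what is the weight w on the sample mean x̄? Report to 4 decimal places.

For Normal data with known variance σ², a Normal(μ₀, σ₀²) prior on μ is conjugate. Posterior precision = 1/σ₀² + n/σ²; posterior mean is the precision-weighted average of μ₀ and x̄.
σ₀² = 119.34² = 14242.0356, σ² = 12.07² = 145.6849. Prior precision 1/σ₀² = 1/14242.0356; data precision n/σ² = 9/145.6849.
w = (n/σ²)/(1/σ₀² + n/σ²) = n·σ₀²/(σ² + n·σ₀²) = 9·14242.0356/(145.6849 + 9·14242.0356) = 128178.3204/128324.0053 = 0.9989.

0.9989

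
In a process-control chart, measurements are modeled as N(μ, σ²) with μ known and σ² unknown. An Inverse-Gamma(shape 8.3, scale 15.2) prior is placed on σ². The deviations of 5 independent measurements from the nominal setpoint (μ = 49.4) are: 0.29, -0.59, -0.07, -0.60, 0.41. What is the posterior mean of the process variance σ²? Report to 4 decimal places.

With known mean μ and an Inverse-Gamma(α, β) prior on σ², the Normal likelihood is conjugate: posterior is Inv-Gamma(α + n/2, β + Σ(xᵢ−μ)²/2).
Σ(xᵢ−μ)² = (0.29)² + (-0.59)² + (-0.07)² + (-0.60)² + (0.41)² = 0.9652.
Posterior: Inv-Gamma(8.3 + 5/2, 15.2 + 0.9652/2) = Inv-Gamma(10.80, 15.68260).
E[σ²|data] = β/(α−1) = 15.68260/9.80 = 1.6003.

1.6003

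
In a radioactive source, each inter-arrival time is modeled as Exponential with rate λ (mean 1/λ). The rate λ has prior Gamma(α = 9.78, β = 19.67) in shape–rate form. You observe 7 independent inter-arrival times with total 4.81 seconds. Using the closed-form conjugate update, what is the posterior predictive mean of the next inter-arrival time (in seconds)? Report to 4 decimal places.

1.5513

With a Gamma(shape α, rate β) prior on the exponential rate λ, the posterior after n observations with total T = Σxᵢ is Gamma(α+n, β+T).
Posterior: Gamma(9.78+7, 19.67+4.81) = Gamma(16.78, 24.48).
The predictive distribution for the next observation is Lomax; its mean is β/(α−1) = 24.48/15.78 = 1.5513.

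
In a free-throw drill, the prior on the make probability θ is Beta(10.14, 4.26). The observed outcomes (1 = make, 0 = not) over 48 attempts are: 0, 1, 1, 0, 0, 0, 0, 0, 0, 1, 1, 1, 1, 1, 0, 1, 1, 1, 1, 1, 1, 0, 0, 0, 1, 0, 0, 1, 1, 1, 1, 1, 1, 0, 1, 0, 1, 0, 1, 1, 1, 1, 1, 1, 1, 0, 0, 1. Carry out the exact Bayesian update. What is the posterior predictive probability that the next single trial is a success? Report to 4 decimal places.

The Beta prior is conjugate to a Binomial/Bernoulli likelihood; the update adds successes to α and failures to β.
Posterior: Beta(α+k, β+n−k) = Beta(10.14+30, 4.26+18) = Beta(40.14, 22.26).
For a single future Bernoulli trial, P(success | data) = α/(α+β) = 0.6433.

0.6433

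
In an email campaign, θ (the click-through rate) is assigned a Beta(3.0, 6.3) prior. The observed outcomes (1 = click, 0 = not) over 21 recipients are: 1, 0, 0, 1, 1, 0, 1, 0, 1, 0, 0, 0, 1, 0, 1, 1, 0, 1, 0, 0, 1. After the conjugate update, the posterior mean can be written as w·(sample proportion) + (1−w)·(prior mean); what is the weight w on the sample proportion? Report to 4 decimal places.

The Beta prior is conjugate to a Binomial/Bernoulli likelihood; the update adds successes to α and failures to β.
Posterior mean = (α₀+k)/(α₀+β₀+n) = [n/(α₀+β₀+n)]·(k/n) + [(α₀+β₀)/(α₀+β₀+n)]·α₀/(α₀+β₀), so only n and the prior enter the weight.
The weight on the data is w = n/(α₀+β₀+n) = 21/(3.0+6.3+21) = 21/30.3 = 0.6931.

0.6931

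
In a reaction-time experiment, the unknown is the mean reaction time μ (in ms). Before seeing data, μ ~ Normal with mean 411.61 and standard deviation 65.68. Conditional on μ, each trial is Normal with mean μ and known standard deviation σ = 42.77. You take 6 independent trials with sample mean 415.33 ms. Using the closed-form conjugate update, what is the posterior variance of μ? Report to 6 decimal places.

For Normal data with known variance σ², a Normal(μ₀, σ₀²) prior on μ is conjugate. Posterior precision = 1/σ₀² + n/σ²; posterior mean is the precision-weighted average of μ₀ and x̄.
σ₀² = 65.68² = 4313.8624, σ² = 42.77² = 1829.2729; σ² + n·σ₀² = 1829.2729 + 6·4313.8624 = 27712.4473.
Posterior precision = 1/σ₀² + n/σ² = 1/4313.8624 + 6/1829.2729 = (σ² + n·σ₀²)/(σ₀²σ²) = 27712.4473/(4313.8624·1829.2729); posterior variance σₙ² = σ₀²σ²/(σ² + n·σ₀²) = 4313.8624·1829.2729/27712.4473 = 284.754049.

284.754049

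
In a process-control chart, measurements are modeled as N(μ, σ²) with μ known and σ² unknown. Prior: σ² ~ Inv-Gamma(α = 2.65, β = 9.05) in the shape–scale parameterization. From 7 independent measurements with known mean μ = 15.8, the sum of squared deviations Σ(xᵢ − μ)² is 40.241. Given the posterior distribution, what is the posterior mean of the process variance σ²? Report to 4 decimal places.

With known mean μ and an Inverse-Gamma(α, β) prior on σ², the Normal likelihood is conjugate: posterior is Inv-Gamma(α + n/2, β + Σ(xᵢ−μ)²/2).
Posterior: Inv-Gamma(2.65 + 7/2, 9.05 + 40.241/2) = Inv-Gamma(6.15, 29.1705).
E[σ²|data] = β/(α−1) = 29.1705/5.15 = 5.6642.

5.6642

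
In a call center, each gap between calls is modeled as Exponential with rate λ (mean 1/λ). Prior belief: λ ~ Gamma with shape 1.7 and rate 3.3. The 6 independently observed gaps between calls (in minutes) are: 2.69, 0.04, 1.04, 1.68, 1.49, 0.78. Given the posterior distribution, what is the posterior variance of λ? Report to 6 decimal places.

0.063406

With a Gamma(shape α, rate β) prior on the exponential rate λ, the posterior after n observations with total T = Σxᵢ is Gamma(α+n, β+T).
Sum of observations T = 7.72 minutes; n = 6.
Posterior: Gamma(1.7+6, 3.3+7.72) = Gamma(7.7, 11.02).
Var = α/β² = 0.063406.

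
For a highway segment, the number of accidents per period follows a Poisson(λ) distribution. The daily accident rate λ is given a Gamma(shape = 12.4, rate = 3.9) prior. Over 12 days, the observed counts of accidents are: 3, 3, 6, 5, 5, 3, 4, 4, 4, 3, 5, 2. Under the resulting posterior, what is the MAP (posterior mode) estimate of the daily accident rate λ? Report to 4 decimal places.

With a Gamma(shape α, rate β) prior, the Poisson likelihood is conjugate: the posterior is Gamma(α + ΣXᵢ, β + n).
Sum of counts S = 47 over n = 12 days.
Posterior: Gamma(α+S, β+n) = Gamma(12.4+47, 3.9+12) = Gamma(59.4, 15.9).
Mode of Gamma(α,β) for α≥1 is (α−1)/β = 58.4/15.9 = 3.6730.

3.6730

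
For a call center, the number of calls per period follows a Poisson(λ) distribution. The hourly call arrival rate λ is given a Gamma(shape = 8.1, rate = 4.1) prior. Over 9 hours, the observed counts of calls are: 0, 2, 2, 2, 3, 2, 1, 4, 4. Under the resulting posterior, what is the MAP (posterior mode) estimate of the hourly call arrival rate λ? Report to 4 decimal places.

With a Gamma(shape α, rate β) prior, the Poisson likelihood is conjugate: the posterior is Gamma(α + ΣXᵢ, β + n).
Sum of counts S = 20 over n = 9 hours.
Posterior: Gamma(α+S, β+n) = Gamma(8.1+20, 4.1+9) = Gamma(28.1, 13.1).
Mode of Gamma(α,β) for α≥1 is (α−1)/β = 27.1/13.1 = 2.0687.

2.0687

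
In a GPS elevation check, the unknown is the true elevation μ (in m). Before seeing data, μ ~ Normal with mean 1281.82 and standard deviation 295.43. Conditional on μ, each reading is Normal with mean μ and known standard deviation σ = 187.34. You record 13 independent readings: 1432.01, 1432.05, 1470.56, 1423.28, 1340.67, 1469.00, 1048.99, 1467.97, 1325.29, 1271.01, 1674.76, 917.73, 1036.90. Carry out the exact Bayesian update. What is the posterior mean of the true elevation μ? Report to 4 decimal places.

1330.0631

For Normal data with known variance σ², a Normal(μ₀, σ₀²) prior on μ is conjugate. Posterior precision = 1/σ₀² + n/σ²; posterior mean is the precision-weighted average of μ₀ and x̄.
Σxᵢ = 1432.01 + 1432.05 + 1470.56 + 1423.28 + 1340.67 + 1469.00 + 1048.99 + 1467.97 + 1325.29 + 1271.01 + 1674.76 + 917.73 + 1036.90 = 17310.22, so n·x̄ = 17310.22.
σ₀² = 295.43² = 87278.8849, σ² = 187.34² = 35096.2756; σ² + n·σ₀² = 35096.2756 + 13·87278.8849 = 1169721.7793.
Posterior mean = (μ₀/σ₀² + n·x̄/σ²)/(1/σ₀² + n/σ²) = (σ²·μ₀ + σ₀²·n·x̄)/(σ² + n·σ₀²) = (35096.2756·1281.82 + 87278.8849·17310.22)/1169721.7793 = 1555803806.96327/1169721.7793 = 1330.0631.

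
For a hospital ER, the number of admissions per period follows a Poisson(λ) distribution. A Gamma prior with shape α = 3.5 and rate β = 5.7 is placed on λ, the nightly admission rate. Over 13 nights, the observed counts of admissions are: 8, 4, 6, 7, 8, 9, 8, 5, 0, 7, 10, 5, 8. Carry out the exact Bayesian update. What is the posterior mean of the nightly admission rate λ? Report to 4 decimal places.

With a Gamma(shape α, rate β) prior, the Poisson likelihood is conjugate: the posterior is Gamma(α + ΣXᵢ, β + n).
Sum of counts S = 85 over n = 13 nights.
Posterior: Gamma(α+S, β+n) = Gamma(3.5+85, 5.7+13) = Gamma(88.5, 18.7).
Posterior mean = α/β = 88.5/18.7 = 4.7326.

4.7326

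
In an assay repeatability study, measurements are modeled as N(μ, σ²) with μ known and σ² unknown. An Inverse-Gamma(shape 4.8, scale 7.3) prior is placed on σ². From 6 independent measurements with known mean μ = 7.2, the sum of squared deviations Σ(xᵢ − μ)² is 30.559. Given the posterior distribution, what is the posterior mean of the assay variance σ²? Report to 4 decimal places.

With known mean μ and an Inverse-Gamma(α, β) prior on σ², the Normal likelihood is conjugate: posterior is Inv-Gamma(α + n/2, β + Σ(xᵢ−μ)²/2).
Posterior: Inv-Gamma(4.8 + 6/2, 7.3 + 30.559/2) = Inv-Gamma(7.80, 22.5795).
E[σ²|data] = β/(α−1) = 22.5795/6.80 = 3.3205.

3.3205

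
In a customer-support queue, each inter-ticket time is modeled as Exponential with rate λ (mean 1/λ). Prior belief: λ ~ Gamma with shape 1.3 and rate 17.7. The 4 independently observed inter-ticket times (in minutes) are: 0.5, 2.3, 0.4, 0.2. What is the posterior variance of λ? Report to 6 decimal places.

With a Gamma(shape α, rate β) prior on the exponential rate λ, the posterior after n observations with total T = Σxᵢ is Gamma(α+n, β+T).
Sum of observations T = 3.4 minutes; n = 4.
Posterior: Gamma(1.3+4, 17.7+3.4) = Gamma(5.3, 21.1).
Var = α/β² = 0.011904.

0.011904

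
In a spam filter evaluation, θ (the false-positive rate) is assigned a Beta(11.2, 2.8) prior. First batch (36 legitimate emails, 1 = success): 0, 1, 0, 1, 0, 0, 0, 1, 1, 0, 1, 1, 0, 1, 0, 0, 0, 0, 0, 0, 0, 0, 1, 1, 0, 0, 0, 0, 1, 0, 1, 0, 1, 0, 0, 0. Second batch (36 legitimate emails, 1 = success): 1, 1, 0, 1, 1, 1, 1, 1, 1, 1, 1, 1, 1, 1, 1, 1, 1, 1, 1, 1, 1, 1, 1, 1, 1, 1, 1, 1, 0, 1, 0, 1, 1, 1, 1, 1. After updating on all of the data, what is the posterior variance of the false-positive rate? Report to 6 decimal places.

The Beta prior is conjugate to a Binomial/Bernoulli likelihood; the update adds successes to α and failures to β.
After batch 1: Beta(11.2+12, 2.8+24) = Beta(23.2, 26.8).
After batch 2: Beta(23.2+33, 26.8+3) = Beta(56.2, 29.8).
Var = αβ/((α+β)²(α+β+1)) = 56.2·29.8/(86.0²·87.0) = 0.002603.

0.002603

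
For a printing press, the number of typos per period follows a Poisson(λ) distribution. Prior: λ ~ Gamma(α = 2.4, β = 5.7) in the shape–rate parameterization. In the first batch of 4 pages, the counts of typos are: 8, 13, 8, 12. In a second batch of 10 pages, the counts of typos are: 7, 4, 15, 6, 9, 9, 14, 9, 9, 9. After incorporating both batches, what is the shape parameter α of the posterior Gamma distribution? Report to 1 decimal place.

With a Gamma(shape α, rate β) prior, the Poisson likelihood is conjugate: the posterior is Gamma(α + ΣXᵢ, β + n).
Batch 1: sum of counts S = 41 over n = 4 pages.
After batch 1: Gamma(α+S, β+n) = Gamma(2.4+41, 5.7+4) = Gamma(43.4, 9.7).
Batch 2: sum of counts S = 91 over n = 10 pages.
After batch 2: Gamma(α+S, β+n) = Gamma(43.4+91, 9.7+10) = Gamma(134.4, 19.7).
Posterior α = 134.4.

134.4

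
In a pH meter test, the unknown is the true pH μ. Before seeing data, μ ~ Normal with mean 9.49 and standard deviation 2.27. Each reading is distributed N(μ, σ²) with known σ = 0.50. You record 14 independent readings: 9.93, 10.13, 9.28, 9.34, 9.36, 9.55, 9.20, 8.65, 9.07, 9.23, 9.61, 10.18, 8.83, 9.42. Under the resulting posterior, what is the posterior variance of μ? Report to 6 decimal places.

0.017795

For Normal data with known variance σ², a Normal(μ₀, σ₀²) prior on μ is conjugate. Posterior precision = 1/σ₀² + n/σ²; posterior mean is the precision-weighted average of μ₀ and x̄.
σ₀² = 2.27² = 5.1529, σ² = 0.50² = 0.25; σ² + n·σ₀² = 0.25 + 14·5.1529 = 72.3906.
Posterior precision = 1/σ₀² + n/σ² = 1/5.1529 + 14/0.25 = (σ² + n·σ₀²)/(σ₀²σ²) = 72.3906/(5.1529·0.25); posterior variance σₙ² = σ₀²σ²/(σ² + n·σ₀²) = 5.1529·0.25/72.3906 = 0.017795.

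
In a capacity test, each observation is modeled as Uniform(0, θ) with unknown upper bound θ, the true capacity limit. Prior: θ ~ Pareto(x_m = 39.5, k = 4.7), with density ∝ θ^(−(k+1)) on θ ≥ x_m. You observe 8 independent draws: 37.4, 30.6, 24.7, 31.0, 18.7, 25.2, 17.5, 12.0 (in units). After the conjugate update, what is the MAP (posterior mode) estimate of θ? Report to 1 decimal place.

39.5

A Pareto(scale x_m, shape k) prior on the upper bound θ of Uniform(0, θ) is conjugate: posterior is Pareto(max(x_m, max xᵢ), k + n).
Sample maximum = 37.4; prior scale x_m = 39.5 → posterior scale = max = 39.5.
Posterior shape = 4.7 + 8 = 12.7.
The Pareto density is decreasing on [x_m, ∞), so the mode is x_m = 39.5.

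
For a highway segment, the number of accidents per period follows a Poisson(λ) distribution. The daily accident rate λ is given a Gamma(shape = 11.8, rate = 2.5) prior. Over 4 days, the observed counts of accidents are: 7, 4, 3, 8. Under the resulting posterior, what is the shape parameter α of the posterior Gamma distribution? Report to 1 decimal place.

33.8

With a Gamma(shape α, rate β) prior, the Poisson likelihood is conjugate: the posterior is Gamma(α + ΣXᵢ, β + n).
Sum of counts S = 22 over n = 4 days.
Posterior: Gamma(α+S, β+n) = Gamma(11.8+22, 2.5+4) = Gamma(33.8, 6.5).
Posterior α = 33.8.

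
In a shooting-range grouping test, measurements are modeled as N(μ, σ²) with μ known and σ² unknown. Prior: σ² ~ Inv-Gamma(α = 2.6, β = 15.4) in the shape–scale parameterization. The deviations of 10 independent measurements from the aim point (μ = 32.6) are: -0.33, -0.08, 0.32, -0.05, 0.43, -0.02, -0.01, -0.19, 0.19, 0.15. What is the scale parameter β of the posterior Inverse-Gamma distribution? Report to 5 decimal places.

With known mean μ and an Inverse-Gamma(α, β) prior on σ², the Normal likelihood is conjugate: posterior is Inv-Gamma(α + n/2, β + Σ(xᵢ−μ)²/2).
Σ(xᵢ−μ)² = (-0.33)² + (-0.08)² + (0.32)² + (-0.05)² + (0.43)² + (-0.02)² + (-0.01)² + (-0.19)² + (0.19)² + (0.15)² = 0.5003.
Posterior: Inv-Gamma(2.6 + 10/2, 15.4 + 0.5003/2) = Inv-Gamma(7.60, 15.65015).
Posterior β = 15.65015.

15.65015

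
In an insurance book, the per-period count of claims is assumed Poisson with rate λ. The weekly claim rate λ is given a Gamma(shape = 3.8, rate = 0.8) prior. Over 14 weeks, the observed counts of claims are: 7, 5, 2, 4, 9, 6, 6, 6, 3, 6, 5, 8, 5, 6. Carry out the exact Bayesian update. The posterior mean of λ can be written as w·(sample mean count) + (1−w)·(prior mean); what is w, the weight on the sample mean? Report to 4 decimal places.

0.9459

With a Gamma(shape α, rate β) prior, the Poisson likelihood is conjugate: the posterior is Gamma(α + ΣXᵢ, β + n).
Posterior mean = (α₀+S)/(β₀+n) = [n/(β₀+n)]·(S/n) + [β₀/(β₀+n)]·(α₀/β₀), so only n and β₀ enter the weight.
Weight on data w = n/(β₀+n) = 14/(0.8+14) = 14/14.8 = 0.9459.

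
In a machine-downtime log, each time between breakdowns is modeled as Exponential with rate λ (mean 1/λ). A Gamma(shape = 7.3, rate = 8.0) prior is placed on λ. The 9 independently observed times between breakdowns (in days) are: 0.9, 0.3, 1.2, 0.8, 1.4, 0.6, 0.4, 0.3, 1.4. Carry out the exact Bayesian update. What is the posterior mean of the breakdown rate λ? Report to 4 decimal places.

1.0654

With a Gamma(shape α, rate β) prior on the exponential rate λ, the posterior after n observations with total T = Σxᵢ is Gamma(α+n, β+T).
Sum of observations T = 7.3 days; n = 9.
Posterior: Gamma(7.3+9, 8.0+7.3) = Gamma(16.3, 15.3).
Posterior mean of λ = α/β = 16.3/15.3 = 1.0654.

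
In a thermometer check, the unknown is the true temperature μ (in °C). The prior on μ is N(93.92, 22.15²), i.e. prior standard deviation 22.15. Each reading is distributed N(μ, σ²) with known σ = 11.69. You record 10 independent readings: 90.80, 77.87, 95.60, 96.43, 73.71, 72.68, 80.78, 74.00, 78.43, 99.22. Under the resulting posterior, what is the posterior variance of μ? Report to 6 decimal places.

13.295288

For Normal data with known variance σ², a Normal(μ₀, σ₀²) prior on μ is conjugate. Posterior precision = 1/σ₀² + n/σ²; posterior mean is the precision-weighted average of μ₀ and x̄.
σ₀² = 22.15² = 490.6225, σ² = 11.69² = 136.6561; σ² + n·σ₀² = 136.6561 + 10·490.6225 = 5042.8811.
Posterior precision = 1/σ₀² + n/σ² = 1/490.6225 + 10/136.6561 = (σ² + n·σ₀²)/(σ₀²σ²) = 5042.8811/(490.6225·136.6561); posterior variance σₙ² = σ₀²σ²/(σ² + n·σ₀²) = 490.6225·136.6561/5042.8811 = 13.295288.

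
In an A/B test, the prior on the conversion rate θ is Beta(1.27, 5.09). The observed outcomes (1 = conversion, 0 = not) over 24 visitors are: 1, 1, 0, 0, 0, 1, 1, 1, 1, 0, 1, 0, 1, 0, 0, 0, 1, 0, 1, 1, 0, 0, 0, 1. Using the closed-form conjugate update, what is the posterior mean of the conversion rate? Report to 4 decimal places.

The Beta prior is conjugate to a Binomial/Bernoulli likelihood; the update adds successes to α and failures to β.
Posterior: Beta(α+k, β+n−k) = Beta(1.27+12, 5.09+12) = Beta(13.27, 17.09).
Posterior mean = α/(α+β) = 13.27/30.36 = 0.4371.

0.4371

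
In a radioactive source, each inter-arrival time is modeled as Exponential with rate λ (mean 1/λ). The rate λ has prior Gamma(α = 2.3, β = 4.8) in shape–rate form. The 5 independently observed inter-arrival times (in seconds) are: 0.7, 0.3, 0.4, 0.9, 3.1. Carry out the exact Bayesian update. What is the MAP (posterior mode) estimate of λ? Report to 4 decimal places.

0.6176

With a Gamma(shape α, rate β) prior on the exponential rate λ, the posterior after n observations with total T = Σxᵢ is Gamma(α+n, β+T).
Sum of observations T = 5.4 seconds; n = 5.
Posterior: Gamma(2.3+5, 4.8+5.4) = Gamma(7.3, 10.2).
Mode = (α−1)/β = 0.6176.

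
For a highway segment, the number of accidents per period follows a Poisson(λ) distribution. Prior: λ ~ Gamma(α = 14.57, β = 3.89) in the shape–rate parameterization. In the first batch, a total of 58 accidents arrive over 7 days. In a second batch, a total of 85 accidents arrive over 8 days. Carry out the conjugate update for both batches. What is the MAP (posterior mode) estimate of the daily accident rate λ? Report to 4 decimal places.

With a Gamma(shape α, rate β) prior, the Poisson likelihood is conjugate: the posterior is Gamma(α + ΣXᵢ, β + n).
After batch 1: Gamma(α+S, β+n) = Gamma(14.57+58, 3.89+7) = Gamma(72.57, 10.89).
After batch 2: Gamma(α+S, β+n) = Gamma(72.57+85, 10.89+8) = Gamma(157.57, 18.89).
Mode of Gamma(α,β) for α≥1 is (α−1)/β = 156.57/18.89 = 8.2885.

8.2885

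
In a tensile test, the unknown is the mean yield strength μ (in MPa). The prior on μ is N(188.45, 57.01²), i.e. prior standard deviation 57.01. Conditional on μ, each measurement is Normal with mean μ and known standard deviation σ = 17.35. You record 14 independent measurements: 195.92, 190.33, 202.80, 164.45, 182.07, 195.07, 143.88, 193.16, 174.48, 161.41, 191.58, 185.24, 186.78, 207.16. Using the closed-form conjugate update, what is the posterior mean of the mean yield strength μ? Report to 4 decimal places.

183.9107

For Normal data with known variance σ², a Normal(μ₀, σ₀²) prior on μ is conjugate. Posterior precision = 1/σ₀² + n/σ²; posterior mean is the precision-weighted average of μ₀ and x̄.
Σxᵢ = 195.92 + 190.33 + 202.80 + 164.45 + 182.07 + 195.07 + 143.88 + 193.16 + 174.48 + 161.41 + 191.58 + 185.24 + 186.78 + 207.16 = 2574.33, so n·x̄ = 2574.33.
σ₀² = 57.01² = 3250.1401, σ² = 17.35² = 301.0225; σ² + n·σ₀² = 301.0225 + 14·3250.1401 = 45802.9839.
Posterior mean = (μ₀/σ₀² + n·x̄/σ²)/(1/σ₀² + n/σ²) = (σ²·μ₀ + σ₀²·n·x̄)/(σ² + n·σ₀²) = (301.0225·188.45 + 3250.1401·2574.33)/45802.9839 = 8423660.853758/45802.9839 = 183.9107.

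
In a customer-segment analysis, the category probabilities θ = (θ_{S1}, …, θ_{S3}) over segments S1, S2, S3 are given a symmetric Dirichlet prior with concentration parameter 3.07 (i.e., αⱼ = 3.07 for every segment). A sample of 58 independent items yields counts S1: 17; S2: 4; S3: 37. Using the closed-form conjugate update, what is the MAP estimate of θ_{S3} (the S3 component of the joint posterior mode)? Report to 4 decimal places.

The Dirichlet prior is conjugate to the Multinomial likelihood: each posterior αⱼ = prior αⱼ + observed count nⱼ.
Posterior concentration: (20.07, 7.07, 40.07), total = 67.21.
Joint mode component: (α_{S3}−1)/(Σα−K) = 39.07/64.21 = 0.6085.

0.6085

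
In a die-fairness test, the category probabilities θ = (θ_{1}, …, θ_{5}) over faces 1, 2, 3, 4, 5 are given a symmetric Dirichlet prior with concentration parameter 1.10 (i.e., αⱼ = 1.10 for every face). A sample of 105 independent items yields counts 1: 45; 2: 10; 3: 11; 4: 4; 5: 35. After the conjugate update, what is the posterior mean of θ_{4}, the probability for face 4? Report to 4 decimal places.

0.0462

The Dirichlet prior is conjugate to the Multinomial likelihood: each posterior αⱼ = prior αⱼ + observed count nⱼ.
Posterior concentration: (46.10, 11.10, 12.10, 5.10, 36.10), total = 110.50.
E[θ_{4}|data] = α_{4}/Σα = 5.10/110.50 = 0.0462.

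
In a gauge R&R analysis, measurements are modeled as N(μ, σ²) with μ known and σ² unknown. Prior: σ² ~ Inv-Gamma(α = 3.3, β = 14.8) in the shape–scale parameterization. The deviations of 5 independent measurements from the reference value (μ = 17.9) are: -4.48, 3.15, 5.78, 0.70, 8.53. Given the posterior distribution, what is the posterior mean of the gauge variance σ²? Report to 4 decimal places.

17.3179

With known mean μ and an Inverse-Gamma(α, β) prior on σ², the Normal likelihood is conjugate: posterior is Inv-Gamma(α + n/2, β + Σ(xᵢ−μ)²/2).
Σ(xᵢ−μ)² = (-4.48)² + (3.15)² + (5.78)² + (0.70)² + (8.53)² = 136.6522.
Posterior: Inv-Gamma(3.3 + 5/2, 14.8 + 136.6522/2) = Inv-Gamma(5.80, 83.12610).
E[σ²|data] = β/(α−1) = 83.12610/4.80 = 17.3179.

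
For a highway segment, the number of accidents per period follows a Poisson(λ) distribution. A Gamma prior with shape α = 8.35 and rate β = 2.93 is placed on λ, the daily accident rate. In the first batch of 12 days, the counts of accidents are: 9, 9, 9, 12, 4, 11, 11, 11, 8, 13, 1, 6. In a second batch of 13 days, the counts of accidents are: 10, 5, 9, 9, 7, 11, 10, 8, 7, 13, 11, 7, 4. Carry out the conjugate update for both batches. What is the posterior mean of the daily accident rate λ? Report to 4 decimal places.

7.9968

With a Gamma(shape α, rate β) prior, the Poisson likelihood is conjugate: the posterior is Gamma(α + ΣXᵢ, β + n).
Batch 1: sum of counts S = 104 over n = 12 days.
After batch 1: Gamma(α+S, β+n) = Gamma(8.35+104, 2.93+12) = Gamma(112.35, 14.93).
Batch 2: sum of counts S = 111 over n = 13 days.
After batch 2: Gamma(α+S, β+n) = Gamma(112.35+111, 14.93+13) = Gamma(223.35, 27.93).
Posterior mean = α/β = 223.35/27.93 = 7.9968.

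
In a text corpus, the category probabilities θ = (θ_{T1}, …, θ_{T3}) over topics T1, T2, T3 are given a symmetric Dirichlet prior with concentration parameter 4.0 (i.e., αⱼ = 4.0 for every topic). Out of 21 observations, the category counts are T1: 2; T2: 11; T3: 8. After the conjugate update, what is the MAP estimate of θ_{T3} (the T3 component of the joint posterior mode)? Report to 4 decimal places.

0.3667

The Dirichlet prior is conjugate to the Multinomial likelihood: each posterior αⱼ = prior αⱼ + observed count nⱼ.
Posterior concentration: (6.0, 15.0, 12.0), total = 33.0.
Joint mode component: (α_{T3}−1)/(Σα−K) = 11.0/30.0 = 0.3667.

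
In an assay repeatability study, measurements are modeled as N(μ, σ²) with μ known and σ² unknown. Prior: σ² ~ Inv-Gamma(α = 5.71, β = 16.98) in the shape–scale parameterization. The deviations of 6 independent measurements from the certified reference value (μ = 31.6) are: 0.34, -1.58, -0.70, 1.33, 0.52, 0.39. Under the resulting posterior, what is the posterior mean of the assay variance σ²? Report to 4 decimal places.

With known mean μ and an Inverse-Gamma(α, β) prior on σ², the Normal likelihood is conjugate: posterior is Inv-Gamma(α + n/2, β + Σ(xᵢ−μ)²/2).
Σ(xᵢ−μ)² = (0.34)² + (-1.58)² + (-0.70)² + (1.33)² + (0.52)² + (0.39)² = 5.2934.
Posterior: Inv-Gamma(5.71 + 6/2, 16.98 + 5.2934/2) = Inv-Gamma(8.71, 19.62670).
E[σ²|data] = β/(α−1) = 19.62670/7.71 = 2.5456.

2.5456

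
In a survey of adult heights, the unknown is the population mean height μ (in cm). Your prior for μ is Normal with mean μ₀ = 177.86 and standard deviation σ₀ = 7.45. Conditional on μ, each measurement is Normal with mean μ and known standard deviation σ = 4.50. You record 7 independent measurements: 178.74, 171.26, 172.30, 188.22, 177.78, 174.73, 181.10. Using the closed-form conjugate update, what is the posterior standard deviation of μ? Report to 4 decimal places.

For Normal data with known variance σ², a Normal(μ₀, σ₀²) prior on μ is conjugate. Posterior precision = 1/σ₀² + n/σ²; posterior mean is the precision-weighted average of μ₀ and x̄.
σ₀² = 7.45² = 55.5025, σ² = 4.50² = 20.25; σ² + n·σ₀² = 20.25 + 7·55.5025 = 408.7675.
Posterior precision = 1/σ₀² + n/σ² = 1/55.5025 + 7/20.25 = (σ² + n·σ₀²)/(σ₀²σ²) = 408.7675/(55.5025·20.25); posterior variance σₙ² = σ₀²σ²/(σ² + n·σ₀²) = 55.5025·20.25/408.7675 = 2.749547.
Posterior SD = √σₙ² = √(55.5025·20.25/408.7675) = 1.6582.

1.6582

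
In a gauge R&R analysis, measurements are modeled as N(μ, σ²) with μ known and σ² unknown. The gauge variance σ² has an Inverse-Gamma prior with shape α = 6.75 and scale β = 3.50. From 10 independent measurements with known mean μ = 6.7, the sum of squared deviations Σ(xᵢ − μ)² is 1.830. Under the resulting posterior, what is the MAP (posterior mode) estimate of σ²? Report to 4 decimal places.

0.3463

With known mean μ and an Inverse-Gamma(α, β) prior on σ², the Normal likelihood is conjugate: posterior is Inv-Gamma(α + n/2, β + Σ(xᵢ−μ)²/2).
Posterior: Inv-Gamma(6.75 + 10/2, 3.50 + 1.830/2) = Inv-Gamma(11.75, 4.4150).
Mode = β/(α+1) = 4.4150/12.75 = 0.3463.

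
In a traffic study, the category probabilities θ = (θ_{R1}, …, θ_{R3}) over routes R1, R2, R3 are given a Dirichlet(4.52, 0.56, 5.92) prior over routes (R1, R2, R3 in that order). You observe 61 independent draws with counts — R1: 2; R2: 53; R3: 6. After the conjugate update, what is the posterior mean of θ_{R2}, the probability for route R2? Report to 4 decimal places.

The Dirichlet prior is conjugate to the Multinomial likelihood: each posterior αⱼ = prior αⱼ + observed count nⱼ.
Posterior concentration: (6.52, 53.56, 11.92), total = 72.00.
E[θ_{R2}|data] = α_{R2}/Σα = 53.56/72.00 = 0.7439.

0.7439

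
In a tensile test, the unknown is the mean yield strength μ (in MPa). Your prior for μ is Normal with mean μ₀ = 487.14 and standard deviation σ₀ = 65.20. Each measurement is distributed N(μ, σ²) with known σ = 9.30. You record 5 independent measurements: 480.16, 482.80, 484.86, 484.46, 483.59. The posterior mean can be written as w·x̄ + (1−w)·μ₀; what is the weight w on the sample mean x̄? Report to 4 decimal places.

For Normal data with known variance σ², a Normal(μ₀, σ₀²) prior on μ is conjugate. Posterior precision = 1/σ₀² + n/σ²; posterior mean is the precision-weighted average of μ₀ and x̄.
σ₀² = 65.20² = 4251.04, σ² = 9.30² = 86.49. Prior precision 1/σ₀² = 1/4251.04; data precision n/σ² = 5/86.49.
w = (n/σ²)/(1/σ₀² + n/σ²) = n·σ₀²/(σ² + n·σ₀²) = 5·4251.04/(86.49 + 5·4251.04) = 21255.2/21341.69 = 0.9959.

0.9959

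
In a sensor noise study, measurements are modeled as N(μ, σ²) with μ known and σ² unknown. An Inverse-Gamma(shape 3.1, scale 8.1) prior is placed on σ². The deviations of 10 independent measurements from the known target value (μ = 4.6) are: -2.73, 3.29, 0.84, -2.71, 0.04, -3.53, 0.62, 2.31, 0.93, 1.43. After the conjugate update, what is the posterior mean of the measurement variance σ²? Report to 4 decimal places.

4.4802

With known mean μ and an Inverse-Gamma(α, β) prior on σ², the Normal likelihood is conjugate: posterior is Inv-Gamma(α + n/2, β + Σ(xᵢ−μ)²/2).
Σ(xᵢ−μ)² = (-2.73)² + (3.29)² + (0.84)² + (-2.71)² + (0.04)² + (-3.53)² + (0.62)² + (2.31)² + (0.93)² + (1.43)² = 47.4195.
Posterior: Inv-Gamma(3.1 + 10/2, 8.1 + 47.4195/2) = Inv-Gamma(8.10, 31.80975).
E[σ²|data] = β/(α−1) = 31.80975/7.10 = 4.4802.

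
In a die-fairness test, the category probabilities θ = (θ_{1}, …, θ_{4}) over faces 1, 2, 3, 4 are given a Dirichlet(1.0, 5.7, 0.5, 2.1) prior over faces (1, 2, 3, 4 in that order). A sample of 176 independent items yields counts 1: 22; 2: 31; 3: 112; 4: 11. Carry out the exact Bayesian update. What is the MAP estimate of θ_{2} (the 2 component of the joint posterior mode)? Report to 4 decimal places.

0.1969

The Dirichlet prior is conjugate to the Multinomial likelihood: each posterior αⱼ = prior αⱼ + observed count nⱼ.
Posterior concentration: (23.0, 36.7, 112.5, 13.1), total = 185.3.
Joint mode component: (α_{2}−1)/(Σα−K) = 35.7/181.3 = 0.1969.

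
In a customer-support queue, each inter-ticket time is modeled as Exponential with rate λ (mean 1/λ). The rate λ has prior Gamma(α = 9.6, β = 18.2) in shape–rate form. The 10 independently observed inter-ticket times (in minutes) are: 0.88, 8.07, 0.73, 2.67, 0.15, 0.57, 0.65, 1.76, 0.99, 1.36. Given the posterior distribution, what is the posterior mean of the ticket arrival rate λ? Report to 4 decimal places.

With a Gamma(shape α, rate β) prior on the exponential rate λ, the posterior after n observations with total T = Σxᵢ is Gamma(α+n, β+T).
Sum of observations T = 17.83 minutes; n = 10.
Posterior: Gamma(9.6+10, 18.2+17.83) = Gamma(19.6, 36.03).
Posterior mean of λ = α/β = 19.6/36.03 = 0.5440.

0.5440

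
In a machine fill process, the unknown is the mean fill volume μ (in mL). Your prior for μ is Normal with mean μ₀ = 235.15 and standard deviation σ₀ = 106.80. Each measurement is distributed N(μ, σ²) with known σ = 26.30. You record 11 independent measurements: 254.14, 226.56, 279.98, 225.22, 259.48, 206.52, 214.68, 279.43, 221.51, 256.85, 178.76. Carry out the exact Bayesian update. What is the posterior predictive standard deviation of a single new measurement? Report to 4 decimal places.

For Normal data with known variance σ², a Normal(μ₀, σ₀²) prior on μ is conjugate. Posterior precision = 1/σ₀² + n/σ²; posterior mean is the precision-weighted average of μ₀ and x̄.
σ₀² = 106.80² = 11406.24, σ² = 26.30² = 691.69; σ² + n·σ₀² = 691.69 + 11·11406.24 = 126160.33.
Posterior precision = 1/σ₀² + n/σ² = 1/11406.24 + 11/691.69 = (σ² + n·σ₀²)/(σ₀²σ²) = 126160.33/(11406.24·691.69); posterior variance σₙ² = σ₀²σ²/(σ² + n·σ₀²) = 11406.24·691.69/126160.33 = 62.536157.
Predictive variance for one new observation = σₙ² + σ² = 11406.24·691.69/126160.33 + 691.69 = σ²·(σ₀² + 126160.33)/126160.33 = 691.69·137566.57/126160.33 = 754.226157; SD = √(691.69·137566.57/126160.33) = 27.4632.

27.4632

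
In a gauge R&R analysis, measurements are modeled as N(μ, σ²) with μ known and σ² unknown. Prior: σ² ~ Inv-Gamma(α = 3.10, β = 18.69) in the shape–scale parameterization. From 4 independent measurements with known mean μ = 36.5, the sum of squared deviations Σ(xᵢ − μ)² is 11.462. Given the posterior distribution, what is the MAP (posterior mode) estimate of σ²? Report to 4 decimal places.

With known mean μ and an Inverse-Gamma(α, β) prior on σ², the Normal likelihood is conjugate: posterior is Inv-Gamma(α + n/2, β + Σ(xᵢ−μ)²/2).
Posterior: Inv-Gamma(3.10 + 4/2, 18.69 + 11.462/2) = Inv-Gamma(5.10, 24.4210).
Mode = β/(α+1) = 24.4210/6.10 = 4.0034.

4.0034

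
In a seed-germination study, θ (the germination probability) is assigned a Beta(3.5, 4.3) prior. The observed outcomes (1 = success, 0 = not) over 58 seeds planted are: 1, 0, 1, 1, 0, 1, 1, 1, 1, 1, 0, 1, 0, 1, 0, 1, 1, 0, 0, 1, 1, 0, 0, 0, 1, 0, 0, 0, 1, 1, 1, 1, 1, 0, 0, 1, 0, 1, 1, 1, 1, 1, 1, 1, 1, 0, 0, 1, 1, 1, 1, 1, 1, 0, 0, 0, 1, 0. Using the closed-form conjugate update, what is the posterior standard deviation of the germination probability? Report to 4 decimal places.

0.0599

The Beta prior is conjugate to a Binomial/Bernoulli likelihood; the update adds successes to α and failures to β.
Posterior: Beta(α+k, β+n−k) = Beta(3.5+36, 4.3+22) = Beta(39.5, 26.3).
Var = αβ/((α+β)²(α+β+1)) = 39.5·26.3/(65.8²·66.8) = 0.00359190; SD = √0.00359190 = 0.0599.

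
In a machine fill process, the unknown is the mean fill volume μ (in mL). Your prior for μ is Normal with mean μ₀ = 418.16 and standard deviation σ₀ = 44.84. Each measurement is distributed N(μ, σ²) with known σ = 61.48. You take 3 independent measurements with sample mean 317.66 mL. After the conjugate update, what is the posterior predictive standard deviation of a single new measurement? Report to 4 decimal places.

67.4859

For Normal data with known variance σ², a Normal(μ₀, σ₀²) prior on μ is conjugate. Posterior precision = 1/σ₀² + n/σ²; posterior mean is the precision-weighted average of μ₀ and x̄.
σ₀² = 44.84² = 2010.6256, σ² = 61.48² = 3779.7904; σ² + n·σ₀² = 3779.7904 + 3·2010.6256 = 9811.6672.
Posterior precision = 1/σ₀² + n/σ² = 1/2010.6256 + 3/3779.7904 = (σ² + n·σ₀²)/(σ₀²σ²) = 9811.6672/(2010.6256·3779.7904); posterior variance σₙ² = σ₀²σ²/(σ² + n·σ₀²) = 2010.6256·3779.7904/9811.6672 = 774.561875.
Predictive variance for one new observation = σₙ² + σ² = 2010.6256·3779.7904/9811.6672 + 3779.7904 = σ²·(σ₀² + 9811.6672)/9811.6672 = 3779.7904·11822.2928/9811.6672 = 4554.352275; SD = √(3779.7904·11822.2928/9811.6672) = 67.4859.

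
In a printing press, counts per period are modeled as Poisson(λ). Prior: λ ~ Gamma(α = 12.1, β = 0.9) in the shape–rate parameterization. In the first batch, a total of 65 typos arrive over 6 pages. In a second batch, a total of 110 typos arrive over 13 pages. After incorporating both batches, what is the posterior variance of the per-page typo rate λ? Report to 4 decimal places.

With a Gamma(shape α, rate β) prior, the Poisson likelihood is conjugate: the posterior is Gamma(α + ΣXᵢ, β + n).
After batch 1: Gamma(α+S, β+n) = Gamma(12.1+65, 0.9+6) = Gamma(77.1, 6.9).
After batch 2: Gamma(α+S, β+n) = Gamma(77.1+110, 6.9+13) = Gamma(187.1, 19.9).
Var = α/β² = 187.1/19.9² = 0.4725.

0.4725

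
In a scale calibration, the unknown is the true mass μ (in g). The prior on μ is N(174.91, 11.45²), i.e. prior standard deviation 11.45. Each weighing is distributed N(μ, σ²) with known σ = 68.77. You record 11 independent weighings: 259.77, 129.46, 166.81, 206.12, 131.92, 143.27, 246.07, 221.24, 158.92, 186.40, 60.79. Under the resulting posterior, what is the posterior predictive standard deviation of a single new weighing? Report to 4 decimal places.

For Normal data with known variance σ², a Normal(μ₀, σ₀²) prior on μ is conjugate. Posterior precision = 1/σ₀² + n/σ²; posterior mean is the precision-weighted average of μ₀ and x̄.
σ₀² = 11.45² = 131.1025, σ² = 68.77² = 4729.3129; σ² + n·σ₀² = 4729.3129 + 11·131.1025 = 6171.4404.
Posterior precision = 1/σ₀² + n/σ² = 1/131.1025 + 11/4729.3129 = (σ² + n·σ₀²)/(σ₀²σ²) = 6171.4404/(131.1025·4729.3129); posterior variance σₙ² = σ₀²σ²/(σ² + n·σ₀²) = 131.1025·4729.3129/6171.4404 = 100.466780.
Predictive variance for one new observation = σₙ² + σ² = 131.1025·4729.3129/6171.4404 + 4729.3129 = σ²·(σ₀² + 6171.4404)/6171.4404 = 4729.3129·6302.5429/6171.4404 = 4829.779680; SD = √(4729.3129·6302.5429/6171.4404) = 69.4966.

69.4966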